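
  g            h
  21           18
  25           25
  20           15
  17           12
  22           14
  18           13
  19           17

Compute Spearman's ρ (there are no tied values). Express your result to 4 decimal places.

0.7500

Rank g: 5, 7, 4, 1, 6, 2, 3
Rank h: 6, 7, 4, 1, 3, 2, 5
d = rank(g) − rank(h): -1, 0, 0, 0, 3, 0, -2; Σd² = 14
ρ = 1 − 6Σd² / [n(n²−1)] = 1 − 6×14 / (7×48) = 1 − 84/336 ≈ 0.7500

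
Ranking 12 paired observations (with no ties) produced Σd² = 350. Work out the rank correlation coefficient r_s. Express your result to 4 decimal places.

ρ = 1 − 6Σd² / [n(n²−1)] = 1 − 6×350 / (12×143)
  = 1 − 2100/1716 = 1 − 1.22378 ≈ -0.2238

-0.2238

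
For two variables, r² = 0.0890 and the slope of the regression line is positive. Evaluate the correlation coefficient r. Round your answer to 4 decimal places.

0.2983

|r| = √0.0890 = 0.2983
The association is positive, so r = 0.2983.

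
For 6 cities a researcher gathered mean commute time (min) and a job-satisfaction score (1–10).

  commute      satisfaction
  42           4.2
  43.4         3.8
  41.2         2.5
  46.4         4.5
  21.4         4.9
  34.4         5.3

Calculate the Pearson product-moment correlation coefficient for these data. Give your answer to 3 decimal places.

-0.461

n = 6, Σx = 228.8, Σy = 25.2, Σx² = 9139.28, Σy² = 110.68, Σxy = 940.3
nΣxy − ΣxΣy = 5641.8 − 5765.76 = -123.96
nΣx² − (Σx)² = 54835.68 − 52349.44 = 2486.24; nΣy² − (Σy)² = 664.08 − 635.04 = 29.04
r = -123.96 / √(2486.24 × 29.04) = -123.96 / 268.7013 ≈ -0.461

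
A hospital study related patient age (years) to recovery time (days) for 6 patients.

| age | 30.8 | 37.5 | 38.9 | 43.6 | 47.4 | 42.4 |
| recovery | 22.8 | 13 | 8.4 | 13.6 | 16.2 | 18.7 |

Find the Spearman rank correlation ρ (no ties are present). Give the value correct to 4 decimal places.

-0.0857

Rank age: 1, 2, 3, 5, 6, 4
Rank recovery: 6, 2, 1, 3, 4, 5
d = rank(age) − rank(recovery): -5, 0, 2, 2, 2, -1; Σd² = 38
ρ = 1 − 6Σd² / [n(n²−1)] = 1 − 6×38 / (6×35) = 1 − 228/210 ≈ -0.0857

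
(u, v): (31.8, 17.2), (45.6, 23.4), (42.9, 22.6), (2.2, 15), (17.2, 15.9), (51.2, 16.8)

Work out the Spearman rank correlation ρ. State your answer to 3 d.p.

0.657

Rank u: 3, 5, 4, 1, 2, 6
Rank v: 4, 6, 5, 1, 2, 3
d = rank(u) − rank(v): -1, -1, -1, 0, 0, 3; Σd² = 12
ρ = 1 − 6Σd² / [n(n²−1)] = 1 − 6×12 / (6×35) = 1 − 72/210 ≈ 0.657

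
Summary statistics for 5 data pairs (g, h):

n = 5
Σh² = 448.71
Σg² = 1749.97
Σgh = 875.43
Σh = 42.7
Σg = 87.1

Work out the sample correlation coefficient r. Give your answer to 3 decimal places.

0.941

r = (nΣgh − ΣgΣh) / √[(nΣg² − (Σg)²)(nΣh² − (Σh)²)]
Numerator: 5×875.43 − 87.1×42.7 = 657.98
Denominator: √[(8749.85 − 7586.41)(2243.55 − 1823.29)] = √[1163.44 × 420.26] = 699.2477
r = 657.98 / 699.2477 ≈ 0.941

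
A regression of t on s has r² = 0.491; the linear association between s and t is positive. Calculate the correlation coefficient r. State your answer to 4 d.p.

0.7007

|r| = √0.491 = 0.7007
The association is positive, so r = 0.7007.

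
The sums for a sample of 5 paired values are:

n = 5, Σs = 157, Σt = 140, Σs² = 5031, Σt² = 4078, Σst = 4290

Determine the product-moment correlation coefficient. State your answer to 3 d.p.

r = (nΣst − ΣsΣt) / √[(nΣs² − (Σs)²)(nΣt² − (Σt)²)]
Numerator: 5×4290 − 157×140 = -530
Denominator: √[(25155 − 24649)(20390 − 19600)] = √[506 × 790] = 632.2500
r = -530 / 632.2500 ≈ -0.838

-0.838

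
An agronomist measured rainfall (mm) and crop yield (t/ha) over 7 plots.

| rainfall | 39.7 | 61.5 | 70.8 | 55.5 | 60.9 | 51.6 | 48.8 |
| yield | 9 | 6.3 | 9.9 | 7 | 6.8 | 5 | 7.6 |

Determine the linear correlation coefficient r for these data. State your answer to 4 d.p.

n = 7, Σx = 388.8, Σy = 51.6, Σx² = 22204.04, Σy² = 396.7, Σxy = 2877.17
nΣxy − ΣxΣy = 20140.19 − 20062.08 = 78.11
nΣx² − (Σx)² = 155428.28 − 151165.44 = 4262.84; nΣy² − (Σy)² = 2776.9 − 2662.56 = 114.34
r = 78.11 / √(4262.84 × 114.34) = 78.11 / 698.1498 ≈ 0.1119

0.1119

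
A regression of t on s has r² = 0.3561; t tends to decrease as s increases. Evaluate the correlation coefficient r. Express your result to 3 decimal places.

|r| = √0.3561 = 0.597
The association is negative, so r = −0.597.

-0.597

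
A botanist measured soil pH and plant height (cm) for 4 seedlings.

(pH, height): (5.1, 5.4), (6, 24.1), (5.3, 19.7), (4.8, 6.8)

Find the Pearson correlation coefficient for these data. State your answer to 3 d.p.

0.870

n = 4, Σx = 21.2, Σy = 56, Σx² = 113.14, Σy² = 1044.3, Σxy = 309.19
nΣxy − ΣxΣy = 1236.76 − 1187.2 = 49.56
nΣx² − (Σx)² = 452.56 − 449.44 = 3.12; nΣy² − (Σy)² = 4177.2 − 3136 = 1041.2
r = 49.56 / √(3.12 × 1041.2) = 49.56 / 56.9960 ≈ 0.870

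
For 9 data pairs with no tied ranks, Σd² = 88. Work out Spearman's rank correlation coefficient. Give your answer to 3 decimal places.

0.267

ρ = 1 − 6Σd² / [n(n²−1)] = 1 − 6×88 / (9×80)
  = 1 − 528/720 = 1 − 0.7333 ≈ 0.267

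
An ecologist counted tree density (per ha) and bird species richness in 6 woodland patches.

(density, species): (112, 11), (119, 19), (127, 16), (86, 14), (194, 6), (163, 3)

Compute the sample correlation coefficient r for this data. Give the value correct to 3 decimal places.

-0.703

n = 6, Σx = 801, Σy = 69, Σx² = 114435, Σy² = 979, Σxy = 8382
nΣxy − ΣxΣy = 50292 − 55269 = -4977
nΣx² − (Σx)² = 686610 − 641601 = 45009; nΣy² − (Σy)² = 5874 − 4761 = 1113
r = -4977 / √(45009 × 1113) = -4977 / 7077.7833 ≈ -0.703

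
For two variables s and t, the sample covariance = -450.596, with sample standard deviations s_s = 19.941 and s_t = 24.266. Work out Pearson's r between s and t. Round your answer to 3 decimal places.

-0.931

r = Cov(s,t) / (s_s · s_t) = -450.596 / (19.941 × 24.266)
  = -450.596 / 483.8883 ≈ -0.931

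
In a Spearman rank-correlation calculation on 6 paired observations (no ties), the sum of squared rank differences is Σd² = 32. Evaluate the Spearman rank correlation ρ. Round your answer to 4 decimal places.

ρ = 1 − 6Σd² / [n(n²−1)] = 1 − 6×32 / (6×35)
  = 1 − 192/210 = 1 − 0.91429 ≈ 0.0857

0.0857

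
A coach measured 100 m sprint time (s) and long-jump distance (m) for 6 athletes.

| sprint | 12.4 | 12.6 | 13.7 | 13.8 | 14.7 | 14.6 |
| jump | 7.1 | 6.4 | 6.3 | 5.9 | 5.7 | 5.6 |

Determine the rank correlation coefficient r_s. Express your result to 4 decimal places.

-0.9429

Rank sprint: 1, 2, 3, 4, 6, 5
Rank jump: 6, 5, 4, 3, 2, 1
d = rank(sprint) − rank(jump): -5, -3, -1, 1, 4, 4; Σd² = 68
ρ = 1 − 6Σd² / [n(n²−1)] = 1 − 6×68 / (6×35) = 1 − 408/210 ≈ -0.9429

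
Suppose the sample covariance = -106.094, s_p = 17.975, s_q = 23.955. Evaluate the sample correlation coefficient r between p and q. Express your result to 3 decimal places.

r = Cov(p,q) / (s_p · s_q) = -106.094 / (17.975 × 23.955)
  = -106.094 / 430.5911 ≈ -0.246

-0.246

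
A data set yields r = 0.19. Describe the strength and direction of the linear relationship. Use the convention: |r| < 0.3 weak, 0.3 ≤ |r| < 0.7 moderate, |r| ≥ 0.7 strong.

r = 0.19 > 0 so the relationship is positive.
|r| = 0.19, which falls in the weak range.

weak positive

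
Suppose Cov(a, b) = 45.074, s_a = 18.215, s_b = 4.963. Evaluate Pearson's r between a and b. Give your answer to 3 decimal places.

0.499

r = Cov(a,b) / (s_a · s_b) = 45.074 / (18.215 × 4.963)
  = 45.074 / 90.4010 ≈ 0.499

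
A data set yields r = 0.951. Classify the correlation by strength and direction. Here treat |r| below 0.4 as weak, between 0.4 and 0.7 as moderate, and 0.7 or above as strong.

r = 0.951 > 0 so the relationship is positive.
|r| = 0.951, which falls in the strong range.

strong positive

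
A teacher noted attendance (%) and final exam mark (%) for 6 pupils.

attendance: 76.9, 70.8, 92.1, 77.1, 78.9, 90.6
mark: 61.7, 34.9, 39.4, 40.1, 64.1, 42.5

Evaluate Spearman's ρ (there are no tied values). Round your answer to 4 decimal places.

0.1429

Rank attendance: 2, 1, 6, 3, 4, 5
Rank mark: 5, 1, 2, 3, 6, 4
d = rank(attendance) − rank(mark): -3, 0, 4, 0, -2, 1; Σd² = 30
ρ = 1 − 6Σd² / [n(n²−1)] = 1 − 6×30 / (6×35) = 1 − 180/210 ≈ 0.1429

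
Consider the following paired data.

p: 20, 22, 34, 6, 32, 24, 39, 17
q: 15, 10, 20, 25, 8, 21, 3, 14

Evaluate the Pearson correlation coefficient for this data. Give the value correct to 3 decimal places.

-0.640

n = 8, Σp = 194, Σq = 116, Σp² = 5486, Σq² = 2060, Σpq = 2465
nΣpq − ΣpΣq = 19720 − 22504 = -2784
nΣp² − (Σp)² = 43888 − 37636 = 6252; nΣq² − (Σq)² = 16480 − 13456 = 3024
r = -2784 / √(6252 × 3024) = -2784 / 4348.1086 ≈ -0.640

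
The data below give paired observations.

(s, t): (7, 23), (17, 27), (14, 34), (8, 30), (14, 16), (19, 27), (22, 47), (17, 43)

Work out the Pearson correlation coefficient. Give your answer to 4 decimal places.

0.5261

n = 8, Σs = 118, Σt = 247, Σs² = 1928, Σt² = 8357, Σst = 3838
nΣst − ΣsΣt = 30704 − 29146 = 1558
nΣs² − (Σs)² = 15424 − 13924 = 1500; nΣt² − (Σt)² = 66856 − 61009 = 5847
r = 1558 / √(1500 × 5847) = 1558 / 2961.5030 ≈ 0.5261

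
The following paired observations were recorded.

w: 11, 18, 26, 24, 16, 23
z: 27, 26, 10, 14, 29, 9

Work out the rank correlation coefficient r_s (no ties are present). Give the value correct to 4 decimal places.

Rank w: 1, 3, 6, 5, 2, 4
Rank z: 5, 4, 2, 3, 6, 1
d = rank(w) − rank(z): -4, -1, 4, 2, -4, 3; Σd² = 62
ρ = 1 − 6Σd² / [n(n²−1)] = 1 − 6×62 / (6×35) = 1 − 372/210 ≈ -0.7714

-0.7714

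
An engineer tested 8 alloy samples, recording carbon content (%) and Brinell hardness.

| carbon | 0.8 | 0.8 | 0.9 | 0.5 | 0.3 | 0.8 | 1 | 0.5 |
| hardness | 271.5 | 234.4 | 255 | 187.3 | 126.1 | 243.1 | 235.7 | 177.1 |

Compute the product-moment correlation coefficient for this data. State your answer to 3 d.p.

n = 8, Σx = 5.6, Σy = 1730.2, Σx² = 4.32, Σy² = 390679.62, Σxy = 1284.43
nΣxy − ΣxΣy = 10275.44 − 9689.12 = 586.32
nΣx² − (Σx)² = 34.56 − 31.36 = 3.2; nΣy² − (Σy)² = 3125436.96 − 2993592.04 = 131844.92
r = 586.32 / √(3.2 × 131844.92) = 586.32 / 649.5412 ≈ 0.903

0.903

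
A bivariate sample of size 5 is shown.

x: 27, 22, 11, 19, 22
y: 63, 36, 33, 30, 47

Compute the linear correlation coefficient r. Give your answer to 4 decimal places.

n = 5, Σx = 101, Σy = 209, Σx² = 2179, Σy² = 9463, Σxy = 4460
nΣxy − ΣxΣy = 22300 − 21109 = 1191
nΣx² − (Σx)² = 10895 − 10201 = 694; nΣy² − (Σy)² = 47315 − 43681 = 3634
r = 1191 / √(694 × 3634) = 1191 / 1588.0793 ≈ 0.7500

0.7500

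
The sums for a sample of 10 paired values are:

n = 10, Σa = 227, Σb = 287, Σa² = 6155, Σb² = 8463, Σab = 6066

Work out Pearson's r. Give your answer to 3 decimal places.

-0.943

r = (nΣab − ΣaΣb) / √[(nΣa² − (Σa)²)(nΣb² − (Σb)²)]
Numerator: 10×6066 − 227×287 = -4489
Denominator: √[(61550 − 51529)(84630 − 82369)] = √[10021 × 2261] = 4759.9875
r = -4489 / 4759.9875 ≈ -0.943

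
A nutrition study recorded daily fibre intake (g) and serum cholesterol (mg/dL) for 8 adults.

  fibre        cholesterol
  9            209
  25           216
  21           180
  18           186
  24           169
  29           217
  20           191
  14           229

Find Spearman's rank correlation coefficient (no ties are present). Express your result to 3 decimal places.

-0.048

Rank fibre: 1, 7, 5, 3, 6, 8, 4, 2
Rank cholesterol: 5, 6, 2, 3, 1, 7, 4, 8
d = rank(fibre) − rank(cholesterol): -4, 1, 3, 0, 5, 1, 0, -6; Σd² = 88
ρ = 1 − 6Σd² / [n(n²−1)] = 1 − 6×88 / (8×63) = 1 − 528/504 ≈ -0.048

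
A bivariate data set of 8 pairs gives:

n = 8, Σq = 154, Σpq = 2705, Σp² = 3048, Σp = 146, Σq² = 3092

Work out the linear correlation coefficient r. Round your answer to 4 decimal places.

r = (nΣpq − ΣpΣq) / √[(nΣp² − (Σp)²)(nΣq² − (Σq)²)]
Numerator: 8×2705 − 146×154 = -844
Denominator: √[(24384 − 21316)(24736 − 23716)] = √[3068 × 1020] = 1768.9997
r = -844 / 1768.9997 ≈ -0.4771

-0.4771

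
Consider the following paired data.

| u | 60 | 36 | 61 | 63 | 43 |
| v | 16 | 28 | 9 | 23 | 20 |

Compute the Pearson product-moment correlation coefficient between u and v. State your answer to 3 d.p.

-0.634

n = 5, Σu = 263, Σv = 96, Σu² = 14435, Σv² = 2050, Σuv = 4826
nΣuv − ΣuΣv = 24130 − 25248 = -1118
nΣu² − (Σu)² = 72175 − 69169 = 3006; nΣv² − (Σv)² = 10250 − 9216 = 1034
r = -1118 / √(3006 × 1034) = -1118 / 1763.0099 ≈ -0.634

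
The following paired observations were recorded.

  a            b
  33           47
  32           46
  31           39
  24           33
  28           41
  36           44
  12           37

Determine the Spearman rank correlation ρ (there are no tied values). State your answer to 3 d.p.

Rank a: 6, 5, 4, 2, 3, 7, 1
Rank b: 7, 6, 3, 1, 4, 5, 2
d = rank(a) − rank(b): -1, -1, 1, 1, -1, 2, -1; Σd² = 10
ρ = 1 − 6Σd² / [n(n²−1)] = 1 − 6×10 / (7×48) = 1 − 60/336 ≈ 0.821

0.821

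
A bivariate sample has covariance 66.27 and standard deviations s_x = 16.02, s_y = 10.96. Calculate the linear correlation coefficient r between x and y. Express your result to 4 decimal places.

r = Cov(x,y) / (s_x · s_y) = 66.27 / (16.02 × 10.96)
  = 66.27 / 175.5792 ≈ 0.3774

0.3774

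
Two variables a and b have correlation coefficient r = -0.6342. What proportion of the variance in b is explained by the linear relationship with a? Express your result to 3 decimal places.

r² = (-0.6342)² = 0.402

0.402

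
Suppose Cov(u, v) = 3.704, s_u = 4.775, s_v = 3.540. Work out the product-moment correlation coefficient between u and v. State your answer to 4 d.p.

0.2191

r = Cov(u,v) / (s_u · s_v) = 3.704 / (4.775 × 3.540)
  = 3.704 / 16.9035 ≈ 0.2191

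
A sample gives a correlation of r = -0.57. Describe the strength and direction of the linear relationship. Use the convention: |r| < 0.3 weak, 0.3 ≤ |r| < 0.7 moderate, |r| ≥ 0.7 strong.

moderate negative

r = -0.57 < 0 so the relationship is negative.
|r| = 0.57, which falls in the moderate range.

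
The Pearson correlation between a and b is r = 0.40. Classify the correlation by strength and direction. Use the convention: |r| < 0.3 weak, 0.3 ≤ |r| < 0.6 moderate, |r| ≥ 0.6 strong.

r = 0.40 > 0 so the relationship is positive.
|r| = 0.40, which falls in the moderate range.

moderate positive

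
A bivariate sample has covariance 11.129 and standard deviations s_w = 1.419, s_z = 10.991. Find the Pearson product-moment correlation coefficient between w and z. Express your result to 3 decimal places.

0.714

r = Cov(w,z) / (s_w · s_z) = 11.129 / (1.419 × 10.991)
  = 11.129 / 15.5962 ≈ 0.714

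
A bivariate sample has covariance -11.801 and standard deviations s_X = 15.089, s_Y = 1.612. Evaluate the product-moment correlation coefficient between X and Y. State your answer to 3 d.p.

-0.485

r = Cov(X,Y) / (s_X · s_Y) = -11.801 / (15.089 × 1.612)
  = -11.801 / 24.3235 ≈ -0.485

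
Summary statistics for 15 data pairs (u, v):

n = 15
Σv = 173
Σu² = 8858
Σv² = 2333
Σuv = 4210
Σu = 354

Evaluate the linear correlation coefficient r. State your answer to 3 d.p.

r = (nΣuv − ΣuΣv) / √[(nΣu² − (Σu)²)(nΣv² − (Σv)²)]
Numerator: 15×4210 − 354×173 = 1908
Denominator: √[(132870 − 125316)(34995 − 29929)] = √[7554 × 5066] = 6186.1591
r = 1908 / 6186.1591 ≈ 0.308

0.308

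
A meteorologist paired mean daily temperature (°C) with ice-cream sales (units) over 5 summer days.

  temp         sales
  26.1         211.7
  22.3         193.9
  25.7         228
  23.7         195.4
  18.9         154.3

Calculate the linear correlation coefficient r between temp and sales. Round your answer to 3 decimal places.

n = 5, Σx = 116.7, Σy = 983.3, Σx² = 2757.89, Σy² = 196387.75, Σxy = 23256.19
nΣxy − ΣxΣy = 116280.95 − 114751.11 = 1529.84
nΣx² − (Σx)² = 13789.45 − 13618.89 = 170.56; nΣy² − (Σy)² = 981938.75 − 966878.89 = 15059.86
r = 1529.84 / √(170.56 × 15059.86) = 1529.84 / 1602.6883 ≈ 0.955

0.955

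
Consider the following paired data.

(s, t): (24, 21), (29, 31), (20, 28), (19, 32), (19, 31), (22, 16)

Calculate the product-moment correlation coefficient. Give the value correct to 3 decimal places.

-0.099

n = 6, Σs = 133, Σt = 159, Σs² = 3023, Σt² = 4427, Σst = 3512
nΣst − ΣsΣt = 21072 − 21147 = -75
nΣs² − (Σs)² = 18138 − 17689 = 449; nΣt² − (Σt)² = 26562 − 25281 = 1281
r = -75 / √(449 × 1281) = -75 / 758.3990 ≈ -0.099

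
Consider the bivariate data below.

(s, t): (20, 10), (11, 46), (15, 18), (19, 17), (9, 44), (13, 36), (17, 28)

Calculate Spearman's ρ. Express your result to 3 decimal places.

Rank s: 7, 2, 4, 6, 1, 3, 5
Rank t: 1, 7, 3, 2, 6, 5, 4
d = rank(s) − rank(t): 6, -5, 1, 4, -5, -2, 1; Σd² = 108
ρ = 1 − 6Σd² / [n(n²−1)] = 1 − 6×108 / (7×48) = 1 − 648/336 ≈ -0.929

-0.929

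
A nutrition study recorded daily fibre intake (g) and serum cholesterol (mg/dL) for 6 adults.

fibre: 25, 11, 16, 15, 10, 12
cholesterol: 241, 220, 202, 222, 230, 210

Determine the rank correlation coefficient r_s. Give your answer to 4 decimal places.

Rank fibre: 6, 2, 5, 4, 1, 3
Rank cholesterol: 6, 3, 1, 4, 5, 2
d = rank(fibre) − rank(cholesterol): 0, -1, 4, 0, -4, 1; Σd² = 34
ρ = 1 − 6Σd² / [n(n²−1)] = 1 − 6×34 / (6×35) = 1 − 204/210 ≈ 0.0286

0.0286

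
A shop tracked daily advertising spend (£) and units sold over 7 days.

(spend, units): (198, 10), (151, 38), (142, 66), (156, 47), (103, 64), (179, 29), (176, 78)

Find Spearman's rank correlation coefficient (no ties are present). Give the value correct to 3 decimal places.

Rank spend: 7, 3, 2, 4, 1, 6, 5
Rank units: 1, 3, 6, 4, 5, 2, 7
d = rank(spend) − rank(units): 6, 0, -4, 0, -4, 4, -2; Σd² = 88
ρ = 1 − 6Σd² / [n(n²−1)] = 1 − 6×88 / (7×48) = 1 − 528/336 ≈ -0.571

-0.571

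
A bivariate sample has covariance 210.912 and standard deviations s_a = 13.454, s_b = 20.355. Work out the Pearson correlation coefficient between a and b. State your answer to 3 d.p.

r = Cov(a,b) / (s_a · s_b) = 210.912 / (13.454 × 20.355)
  = 210.912 / 273.8562 ≈ 0.770

0.770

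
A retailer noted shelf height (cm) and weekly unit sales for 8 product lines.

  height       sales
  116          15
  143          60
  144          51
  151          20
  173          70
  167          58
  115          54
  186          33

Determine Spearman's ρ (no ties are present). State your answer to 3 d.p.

Rank height: 2, 3, 4, 5, 7, 6, 1, 8
Rank sales: 1, 7, 4, 2, 8, 6, 5, 3
d = rank(height) − rank(sales): 1, -4, 0, 3, -1, 0, -4, 5; Σd² = 68
ρ = 1 − 6Σd² / [n(n²−1)] = 1 − 6×68 / (8×63) = 1 − 408/504 ≈ 0.190

0.190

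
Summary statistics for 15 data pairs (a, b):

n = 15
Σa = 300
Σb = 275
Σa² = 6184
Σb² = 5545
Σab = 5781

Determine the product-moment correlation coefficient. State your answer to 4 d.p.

0.9234

r = (nΣab − ΣaΣb) / √[(nΣa² − (Σa)²)(nΣb² − (Σb)²)]
Numerator: 15×5781 − 300×275 = 4215
Denominator: √[(92760 − 90000)(83175 − 75625)] = √[2760 × 7550] = 4564.8658
r = 4215 / 4564.8658 ≈ 0.9234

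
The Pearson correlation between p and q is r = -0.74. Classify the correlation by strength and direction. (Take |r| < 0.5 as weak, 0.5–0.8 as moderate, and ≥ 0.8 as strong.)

moderate negative

r = -0.74 < 0 so the relationship is negative.
|r| = 0.74, which falls in the moderate range.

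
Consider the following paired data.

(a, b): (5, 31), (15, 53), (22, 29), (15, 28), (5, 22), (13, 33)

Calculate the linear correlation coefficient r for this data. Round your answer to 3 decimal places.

n = 6, Σa = 75, Σb = 196, Σa² = 1153, Σb² = 6968, Σab = 2547
nΣab − ΣaΣb = 15282 − 14700 = 582
nΣa² − (Σa)² = 6918 − 5625 = 1293; nΣb² − (Σb)² = 41808 − 38416 = 3392
r = 582 / √(1293 × 3392) = 582 / 2094.2435 ≈ 0.278

0.278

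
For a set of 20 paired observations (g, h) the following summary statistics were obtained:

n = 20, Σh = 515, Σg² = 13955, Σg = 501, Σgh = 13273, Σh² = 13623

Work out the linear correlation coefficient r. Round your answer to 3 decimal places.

r = (nΣgh − ΣgΣh) / √[(nΣg² − (Σg)²)(nΣh² − (Σh)²)]
Numerator: 20×13273 − 501×515 = 7445
Denominator: √[(279100 − 251001)(272460 − 265225)] = √[28099 × 7235] = 14258.1999
r = 7445 / 14258.1999 ≈ 0.522

0.522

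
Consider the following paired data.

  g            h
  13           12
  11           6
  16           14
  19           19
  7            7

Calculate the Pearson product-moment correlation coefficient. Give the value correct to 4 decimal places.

0.9227

n = 5, Σg = 66, Σh = 58, Σg² = 956, Σh² = 786, Σgh = 856
nΣgh − ΣgΣh = 4280 − 3828 = 452
nΣg² − (Σg)² = 4780 − 4356 = 424; nΣh² − (Σh)² = 3930 − 3364 = 566
r = 452 / √(424 × 566) = 452 / 489.8816 ≈ 0.9227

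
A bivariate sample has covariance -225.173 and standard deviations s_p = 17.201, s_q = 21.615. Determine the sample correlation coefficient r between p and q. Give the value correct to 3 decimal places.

-0.606

r = Cov(p,q) / (s_p · s_q) = -225.173 / (17.201 × 21.615)
  = -225.173 / 371.7996 ≈ -0.606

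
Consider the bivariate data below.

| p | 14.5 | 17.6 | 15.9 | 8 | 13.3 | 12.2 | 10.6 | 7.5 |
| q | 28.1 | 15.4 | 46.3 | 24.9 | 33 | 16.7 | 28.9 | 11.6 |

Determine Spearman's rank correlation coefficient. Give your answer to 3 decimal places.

0.333

Rank p: 6, 8, 7, 2, 5, 4, 3, 1
Rank q: 5, 2, 8, 4, 7, 3, 6, 1
d = rank(p) − rank(q): 1, 6, -1, -2, -2, 1, -3, 0; Σd² = 56
ρ = 1 − 6Σd² / [n(n²−1)] = 1 − 6×56 / (8×63) = 1 − 336/504 ≈ 0.333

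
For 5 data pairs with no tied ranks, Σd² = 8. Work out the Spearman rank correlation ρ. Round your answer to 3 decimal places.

0.600

ρ = 1 − 6Σd² / [n(n²−1)] = 1 − 6×8 / (5×24)
  = 1 − 48/120 = 1 − 0.4000 ≈ 0.600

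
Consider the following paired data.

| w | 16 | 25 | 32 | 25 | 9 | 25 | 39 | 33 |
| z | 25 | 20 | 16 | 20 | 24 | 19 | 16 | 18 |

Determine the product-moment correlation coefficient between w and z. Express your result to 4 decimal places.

-0.9310

n = 8, Σw = 204, Σz = 158, Σw² = 5846, Σz² = 3198, Σwz = 3821
nΣwz − ΣwΣz = 30568 − 32232 = -1664
nΣw² − (Σw)² = 46768 − 41616 = 5152; nΣz² − (Σz)² = 25584 − 24964 = 620
r = -1664 / √(5152 × 620) = -1664 / 1787.2437 ≈ -0.9310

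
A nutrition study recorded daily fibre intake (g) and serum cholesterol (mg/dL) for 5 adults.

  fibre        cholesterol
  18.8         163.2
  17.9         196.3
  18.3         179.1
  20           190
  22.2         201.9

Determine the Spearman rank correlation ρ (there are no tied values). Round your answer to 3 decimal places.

0.300

Rank fibre: 3, 1, 2, 4, 5
Rank cholesterol: 1, 4, 2, 3, 5
d = rank(fibre) − rank(cholesterol): 2, -3, 0, 1, 0; Σd² = 14
ρ = 1 − 6Σd² / [n(n²−1)] = 1 − 6×14 / (5×24) = 1 − 84/120 ≈ 0.300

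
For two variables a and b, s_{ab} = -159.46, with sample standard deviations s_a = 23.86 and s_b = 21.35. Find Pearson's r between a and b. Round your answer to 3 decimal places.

r = Cov(a,b) / (s_a · s_b) = -159.46 / (23.86 × 21.35)
  = -159.46 / 509.4110 ≈ -0.313

-0.313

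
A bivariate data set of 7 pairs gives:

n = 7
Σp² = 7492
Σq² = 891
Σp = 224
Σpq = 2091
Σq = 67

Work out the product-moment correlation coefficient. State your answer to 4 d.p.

-0.1863

r = (nΣpq − ΣpΣq) / √[(nΣp² − (Σp)²)(nΣq² − (Σq)²)]
Numerator: 7×2091 − 224×67 = -371
Denominator: √[(52444 − 50176)(6237 − 4489)] = √[2268 × 1748] = 1991.0962
r = -371 / 1991.0962 ≈ -0.1863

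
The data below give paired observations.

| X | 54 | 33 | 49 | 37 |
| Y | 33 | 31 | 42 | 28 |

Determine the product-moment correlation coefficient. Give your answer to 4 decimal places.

n = 4, ΣX = 173, ΣY = 134, ΣX² = 7775, ΣY² = 4598, ΣXY = 5899
nΣXY − ΣXΣY = 23596 − 23182 = 414
nΣX² − (ΣX)² = 31100 − 29929 = 1171; nΣY² − (ΣY)² = 18392 − 17956 = 436
r = 414 / √(1171 × 436) = 414 / 714.5320 ≈ 0.5794

0.5794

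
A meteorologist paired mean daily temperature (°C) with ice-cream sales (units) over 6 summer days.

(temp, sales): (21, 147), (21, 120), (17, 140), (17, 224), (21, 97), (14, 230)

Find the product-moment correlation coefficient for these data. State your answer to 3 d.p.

-0.827

n = 6, Σx = 111, Σy = 958, Σx² = 2097, Σy² = 168094, Σxy = 17052
nΣxy − ΣxΣy = 102312 − 106338 = -4026
nΣx² − (Σx)² = 12582 − 12321 = 261; nΣy² − (Σy)² = 1008564 − 917764 = 90800
r = -4026 / √(261 × 90800) = -4026 / 4868.1413 ≈ -0.827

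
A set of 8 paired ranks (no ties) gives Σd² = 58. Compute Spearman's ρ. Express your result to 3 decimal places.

ρ = 1 − 6Σd² / [n(n²−1)] = 1 − 6×58 / (8×63)
  = 1 − 348/504 = 1 − 0.6905 ≈ 0.310

0.310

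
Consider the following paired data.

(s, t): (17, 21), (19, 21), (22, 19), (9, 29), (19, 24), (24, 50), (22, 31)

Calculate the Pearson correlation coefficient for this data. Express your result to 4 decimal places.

n = 7, Σs = 132, Σt = 195, Σs² = 2636, Σt² = 6121, Σst = 3773
nΣst − ΣsΣt = 26411 − 25740 = 671
nΣs² − (Σs)² = 18452 − 17424 = 1028; nΣt² − (Σt)² = 42847 − 38025 = 4822
r = 671 / √(1028 × 4822) = 671 / 2226.4357 ≈ 0.3014

0.3014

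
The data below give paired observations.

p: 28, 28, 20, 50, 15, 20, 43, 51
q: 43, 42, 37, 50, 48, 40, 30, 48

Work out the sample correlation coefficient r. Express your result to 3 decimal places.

0.158

n = 8, Σp = 255, Σq = 338, Σp² = 9543, Σq² = 14590, Σpq = 10878
nΣpq − ΣpΣq = 87024 − 86190 = 834
nΣp² − (Σp)² = 76344 − 65025 = 11319; nΣq² − (Σq)² = 116720 − 114244 = 2476
r = 834 / √(11319 × 2476) = 834 / 5293.9441 ≈ 0.158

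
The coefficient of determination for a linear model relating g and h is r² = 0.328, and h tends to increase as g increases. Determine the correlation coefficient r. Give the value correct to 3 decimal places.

|r| = √0.328 = 0.573
The association is positive, so r = 0.573.

0.573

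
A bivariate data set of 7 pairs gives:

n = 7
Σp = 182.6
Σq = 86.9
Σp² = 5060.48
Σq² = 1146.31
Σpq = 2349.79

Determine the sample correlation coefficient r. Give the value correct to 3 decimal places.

0.586

r = (nΣpq − ΣpΣq) / √[(nΣp² − (Σp)²)(nΣq² − (Σq)²)]
Numerator: 7×2349.79 − 182.6×86.9 = 580.59
Denominator: √[(35423.36 − 33342.76)(8024.17 − 7551.61)] = √[2080.6 × 472.56] = 991.5686
r = 580.59 / 991.5686 ≈ 0.586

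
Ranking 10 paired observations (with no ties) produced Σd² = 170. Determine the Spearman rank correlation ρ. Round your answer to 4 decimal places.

ρ = 1 − 6Σd² / [n(n²−1)] = 1 − 6×170 / (10×99)
  = 1 − 1020/990 = 1 − 1.03030 ≈ -0.0303

-0.0303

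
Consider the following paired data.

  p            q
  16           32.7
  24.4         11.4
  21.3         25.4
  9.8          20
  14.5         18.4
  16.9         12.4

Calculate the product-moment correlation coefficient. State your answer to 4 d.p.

-0.2336

n = 6, Σp = 102.9, Σq = 120.3, Σp² = 1896.95, Σq² = 2736.73, Σpq = 2014.74
nΣpq − ΣpΣq = 12088.44 − 12378.87 = -290.43
nΣp² − (Σp)² = 11381.7 − 10588.41 = 793.29; nΣq² − (Σq)² = 16420.38 − 14472.09 = 1948.29
r = -290.43 / √(793.29 × 1948.29) = -290.43 / 1243.2051 ≈ -0.2336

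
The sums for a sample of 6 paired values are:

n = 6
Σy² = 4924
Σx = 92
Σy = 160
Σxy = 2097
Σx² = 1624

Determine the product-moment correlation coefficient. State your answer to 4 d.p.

-0.9516

r = (nΣxy − ΣxΣy) / √[(nΣx² − (Σx)²)(nΣy² − (Σy)²)]
Numerator: 6×2097 − 92×160 = -2138
Denominator: √[(9744 − 8464)(29544 − 25600)] = √[1280 × 3944] = 2246.8467
r = -2138 / 2246.8467 ≈ -0.9516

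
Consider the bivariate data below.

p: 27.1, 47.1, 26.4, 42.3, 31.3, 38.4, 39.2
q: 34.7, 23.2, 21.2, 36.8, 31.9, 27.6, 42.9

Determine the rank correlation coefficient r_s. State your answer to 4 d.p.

0.2857

Rank p: 2, 7, 1, 6, 3, 4, 5
Rank q: 5, 2, 1, 6, 4, 3, 7
d = rank(p) − rank(q): -3, 5, 0, 0, -1, 1, -2; Σd² = 40
ρ = 1 − 6Σd² / [n(n²−1)] = 1 − 6×40 / (7×48) = 1 − 240/336 ≈ 0.2857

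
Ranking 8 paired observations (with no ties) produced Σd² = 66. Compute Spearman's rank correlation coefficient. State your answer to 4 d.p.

0.2143

ρ = 1 − 6Σd² / [n(n²−1)] = 1 − 6×66 / (8×63)
  = 1 − 396/504 = 1 − 0.78571 ≈ 0.2143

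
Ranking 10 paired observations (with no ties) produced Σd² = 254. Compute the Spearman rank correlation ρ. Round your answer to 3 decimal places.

ρ = 1 − 6Σd² / [n(n²−1)] = 1 − 6×254 / (10×99)
  = 1 − 1524/990 = 1 − 1.5394 ≈ -0.539

-0.539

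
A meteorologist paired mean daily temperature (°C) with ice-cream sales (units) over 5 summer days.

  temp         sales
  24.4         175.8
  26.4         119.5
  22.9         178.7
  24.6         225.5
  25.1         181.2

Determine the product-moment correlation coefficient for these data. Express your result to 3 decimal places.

n = 5, Σx = 123.4, Σy = 880.7, Σx² = 3051.9, Σy² = 160803.27, Σxy = 21631.97
nΣxy − ΣxΣy = 108159.85 − 108678.38 = -518.53
nΣx² − (Σx)² = 15259.5 − 15227.56 = 31.94; nΣy² − (Σy)² = 804016.35 − 775632.49 = 28383.86
r = -518.53 / √(31.94 × 28383.86) = -518.53 / 952.1452 ≈ -0.545

-0.545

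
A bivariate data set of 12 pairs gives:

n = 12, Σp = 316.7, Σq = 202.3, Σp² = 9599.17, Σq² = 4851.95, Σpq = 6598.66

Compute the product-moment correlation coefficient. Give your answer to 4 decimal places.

0.9418

r = (nΣpq − ΣpΣq) / √[(nΣp² − (Σp)²)(nΣq² − (Σq)²)]
Numerator: 12×6598.66 − 316.7×202.3 = 15115.51
Denominator: √[(115190.04 − 100298.89)(58223.4 − 40925.29)] = √[14891.15 × 17298.11] = 16049.5717
r = 15115.51 / 16049.5717 ≈ 0.9418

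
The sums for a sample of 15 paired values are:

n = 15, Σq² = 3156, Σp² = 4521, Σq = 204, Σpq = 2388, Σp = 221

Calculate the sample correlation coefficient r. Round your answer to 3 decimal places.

r = (nΣpq − ΣpΣq) / √[(nΣp² − (Σp)²)(nΣq² − (Σq)²)]
Numerator: 15×2388 − 221×204 = -9264
Denominator: √[(67815 − 48841)(47340 − 41616)] = √[18974 × 5724] = 10421.4767
r = -9264 / 10421.4767 ≈ -0.889

-0.889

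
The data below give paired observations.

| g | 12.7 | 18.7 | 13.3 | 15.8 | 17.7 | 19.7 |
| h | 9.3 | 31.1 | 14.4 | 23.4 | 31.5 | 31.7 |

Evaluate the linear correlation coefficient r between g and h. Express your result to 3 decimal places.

n = 6, Σg = 97.9, Σh = 141.4, Σg² = 1638.89, Σh² = 3805.76, Σgh = 2442.96
nΣgh − ΣgΣh = 14657.76 − 13843.06 = 814.7
nΣg² − (Σg)² = 9833.34 − 9584.41 = 248.93; nΣh² − (Σh)² = 22834.56 − 19993.96 = 2840.6
r = 814.7 / √(248.93 × 2840.6) = 814.7 / 840.8987 ≈ 0.969

0.969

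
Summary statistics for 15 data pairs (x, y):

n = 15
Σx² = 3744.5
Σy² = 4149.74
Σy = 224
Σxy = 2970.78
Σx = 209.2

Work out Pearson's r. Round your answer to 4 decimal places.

r = (nΣxy − ΣxΣy) / √[(nΣx² − (Σx)²)(nΣy² − (Σy)²)]
Numerator: 15×2970.78 − 209.2×224 = -2299.1
Denominator: √[(56167.5 − 43764.64)(62246.1 − 50176)] = √[12402.86 × 12070.1] = 12235.3488
r = -2299.1 / 12235.3488 ≈ -0.1879

-0.1879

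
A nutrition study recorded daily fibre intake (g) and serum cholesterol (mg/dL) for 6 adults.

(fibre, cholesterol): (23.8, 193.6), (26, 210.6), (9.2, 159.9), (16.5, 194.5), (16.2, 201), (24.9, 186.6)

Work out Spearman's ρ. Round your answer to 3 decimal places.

0.429

Rank fibre: 4, 6, 1, 3, 2, 5
Rank cholesterol: 3, 6, 1, 4, 5, 2
d = rank(fibre) − rank(cholesterol): 1, 0, 0, -1, -3, 3; Σd² = 20
ρ = 1 − 6Σd² / [n(n²−1)] = 1 − 6×20 / (6×35) = 1 − 120/210 ≈ 0.429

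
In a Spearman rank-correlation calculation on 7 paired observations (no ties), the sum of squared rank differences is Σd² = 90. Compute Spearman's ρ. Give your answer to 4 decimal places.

-0.6071

ρ = 1 − 6Σd² / [n(n²−1)] = 1 − 6×90 / (7×48)
  = 1 − 540/336 = 1 − 1.60714 ≈ -0.6071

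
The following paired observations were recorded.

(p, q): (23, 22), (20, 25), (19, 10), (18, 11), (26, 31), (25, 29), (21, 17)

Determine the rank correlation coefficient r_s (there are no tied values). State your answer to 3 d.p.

Rank p: 5, 3, 2, 1, 7, 6, 4
Rank q: 4, 5, 1, 2, 7, 6, 3
d = rank(p) − rank(q): 1, -2, 1, -1, 0, 0, 1; Σd² = 8
ρ = 1 − 6Σd² / [n(n²−1)] = 1 − 6×8 / (7×48) = 1 − 48/336 ≈ 0.857

0.857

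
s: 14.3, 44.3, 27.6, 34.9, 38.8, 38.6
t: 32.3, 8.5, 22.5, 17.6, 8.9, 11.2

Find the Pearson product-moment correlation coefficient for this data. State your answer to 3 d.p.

n = 6, Σs = 198.5, Σt = 101, Σs² = 7142.15, Σt² = 2136.2, Σst = 2851.32
nΣst − ΣsΣt = 17107.92 − 20048.5 = -2940.58
nΣs² − (Σs)² = 42852.9 − 39402.25 = 3450.65; nΣt² − (Σt)² = 12817.2 − 10201 = 2616.2
r = -2940.58 / √(3450.65 × 2616.2) = -2940.58 / 3004.5949 ≈ -0.979

-0.979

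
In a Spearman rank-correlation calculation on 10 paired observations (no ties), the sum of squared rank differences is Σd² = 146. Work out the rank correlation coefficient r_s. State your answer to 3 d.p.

0.115

ρ = 1 − 6Σd² / [n(n²−1)] = 1 − 6×146 / (10×99)
  = 1 − 876/990 = 1 − 0.8848 ≈ 0.115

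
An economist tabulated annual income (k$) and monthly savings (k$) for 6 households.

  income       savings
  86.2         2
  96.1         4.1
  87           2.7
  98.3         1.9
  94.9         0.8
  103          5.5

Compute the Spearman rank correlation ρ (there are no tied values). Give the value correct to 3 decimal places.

0.371

Rank income: 1, 4, 2, 5, 3, 6
Rank savings: 3, 5, 4, 2, 1, 6
d = rank(income) − rank(savings): -2, -1, -2, 3, 2, 0; Σd² = 22
ρ = 1 − 6Σd² / [n(n²−1)] = 1 − 6×22 / (6×35) = 1 − 132/210 ≈ 0.371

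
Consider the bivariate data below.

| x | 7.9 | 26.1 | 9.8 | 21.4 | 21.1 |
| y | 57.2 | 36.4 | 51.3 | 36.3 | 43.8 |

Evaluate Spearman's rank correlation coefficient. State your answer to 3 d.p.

Rank x: 1, 5, 2, 4, 3
Rank y: 5, 2, 4, 1, 3
d = rank(x) − rank(y): -4, 3, -2, 3, 0; Σd² = 38
ρ = 1 − 6Σd² / [n(n²−1)] = 1 − 6×38 / (5×24) = 1 − 228/120 ≈ -0.900

-0.900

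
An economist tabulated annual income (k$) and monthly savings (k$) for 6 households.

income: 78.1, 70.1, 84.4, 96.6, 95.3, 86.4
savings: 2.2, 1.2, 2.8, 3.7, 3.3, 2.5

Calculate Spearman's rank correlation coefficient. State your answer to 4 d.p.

0.9429

Rank income: 2, 1, 3, 6, 5, 4
Rank savings: 2, 1, 4, 6, 5, 3
d = rank(income) − rank(savings): 0, 0, -1, 0, 0, 1; Σd² = 2
ρ = 1 − 6Σd² / [n(n²−1)] = 1 − 6×2 / (6×35) = 1 − 12/210 ≈ 0.9429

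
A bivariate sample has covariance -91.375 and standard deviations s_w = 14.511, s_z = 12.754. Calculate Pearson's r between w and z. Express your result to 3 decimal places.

-0.494

r = Cov(w,z) / (s_w · s_z) = -91.375 / (14.511 × 12.754)
  = -91.375 / 185.0733 ≈ -0.494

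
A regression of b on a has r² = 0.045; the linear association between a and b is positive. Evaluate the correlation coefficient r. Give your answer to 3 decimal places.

|r| = √0.045 = 0.212
The association is positive, so r = 0.212.

0.212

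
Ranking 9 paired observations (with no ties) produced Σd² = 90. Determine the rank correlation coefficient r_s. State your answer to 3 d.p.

0.250

ρ = 1 − 6Σd² / [n(n²−1)] = 1 − 6×90 / (9×80)
  = 1 − 540/720 = 1 − 0.7500 ≈ 0.250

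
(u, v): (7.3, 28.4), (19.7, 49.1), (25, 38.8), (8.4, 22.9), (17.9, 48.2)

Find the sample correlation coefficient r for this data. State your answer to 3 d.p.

n = 5, Σu = 78.3, Σv = 187.4, Σu² = 1457.35, Σv² = 7570.46, Σuv = 3199.73
nΣuv − ΣuΣv = 15998.65 − 14673.42 = 1325.23
nΣu² − (Σu)² = 7286.75 − 6130.89 = 1155.86; nΣv² − (Σv)² = 37852.3 − 35118.76 = 2733.54
r = 1325.23 / √(1155.86 × 2733.54) = 1325.23 / 1777.5234 ≈ 0.746

0.746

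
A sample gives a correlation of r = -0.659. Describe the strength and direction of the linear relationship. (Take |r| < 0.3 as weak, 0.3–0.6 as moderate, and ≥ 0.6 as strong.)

r = -0.659 < 0 so the relationship is negative.
|r| = 0.659, which falls in the strong range.

strong negative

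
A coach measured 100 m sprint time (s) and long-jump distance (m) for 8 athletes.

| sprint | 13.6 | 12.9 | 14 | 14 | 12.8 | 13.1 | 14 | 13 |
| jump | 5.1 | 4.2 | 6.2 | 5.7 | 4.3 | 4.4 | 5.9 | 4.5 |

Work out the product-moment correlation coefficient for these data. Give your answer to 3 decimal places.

n = 8, Σx = 107.4, Σy = 40.3, Σx² = 1443.82, Σy² = 207.49, Σxy = 543.92
nΣxy − ΣxΣy = 4351.36 − 4328.22 = 23.14
nΣx² − (Σx)² = 11550.56 − 11534.76 = 15.8; nΣy² − (Σy)² = 1659.92 − 1624.09 = 35.83
r = 23.14 / √(15.8 × 35.83) = 23.14 / 23.7932 ≈ 0.973

0.973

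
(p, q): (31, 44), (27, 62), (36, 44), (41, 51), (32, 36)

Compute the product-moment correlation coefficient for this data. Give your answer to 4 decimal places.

n = 5, Σp = 167, Σq = 237, Σp² = 5691, Σq² = 11613, Σpq = 7865
nΣpq − ΣpΣq = 39325 − 39579 = -254
nΣp² − (Σp)² = 28455 − 27889 = 566; nΣq² − (Σq)² = 58065 − 56169 = 1896
r = -254 / √(566 × 1896) = -254 / 1035.9228 ≈ -0.2452

-0.2452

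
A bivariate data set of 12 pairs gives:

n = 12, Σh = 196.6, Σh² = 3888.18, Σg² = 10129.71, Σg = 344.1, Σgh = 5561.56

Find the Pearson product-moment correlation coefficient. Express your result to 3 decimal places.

-0.181

r = (nΣgh − ΣgΣh) / √[(nΣg² − (Σg)²)(nΣh² − (Σh)²)]
Numerator: 12×5561.56 − 344.1×196.6 = -911.34
Denominator: √[(121556.52 − 118404.81)(46658.16 − 38651.56)] = √[3151.71 × 8006.6] = 5023.3934
r = -911.34 / 5023.3934 ≈ -0.181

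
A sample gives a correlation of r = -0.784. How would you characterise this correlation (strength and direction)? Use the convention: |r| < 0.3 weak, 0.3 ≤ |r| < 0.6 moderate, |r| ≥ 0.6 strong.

r = -0.784 < 0 so the relationship is negative.
|r| = 0.784, which falls in the strong range.

strong negative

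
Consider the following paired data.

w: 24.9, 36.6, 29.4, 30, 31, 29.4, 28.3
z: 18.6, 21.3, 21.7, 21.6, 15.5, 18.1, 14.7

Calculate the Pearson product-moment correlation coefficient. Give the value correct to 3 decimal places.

0.324

n = 7, Σw = 209.6, Σz = 131.5, Σw² = 6350.18, Σz² = 2521.05, Σwz = 3957.35
nΣwz − ΣwΣz = 27701.45 − 27562.4 = 139.05
nΣw² − (Σw)² = 44451.26 − 43932.16 = 519.1; nΣz² − (Σz)² = 17647.35 − 17292.25 = 355.1
r = 139.05 / √(519.1 × 355.1) = 139.05 / 429.3395 ≈ 0.324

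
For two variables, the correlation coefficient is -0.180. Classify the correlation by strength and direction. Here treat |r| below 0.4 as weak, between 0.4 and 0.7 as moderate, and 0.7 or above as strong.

weak negative

r = -0.180 < 0 so the relationship is negative.
|r| = 0.180, which falls in the weak range.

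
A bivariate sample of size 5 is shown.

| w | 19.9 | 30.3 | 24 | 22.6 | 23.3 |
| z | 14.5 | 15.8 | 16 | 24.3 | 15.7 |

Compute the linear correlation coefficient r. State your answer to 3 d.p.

n = 5, Σw = 120.1, Σz = 86.3, Σw² = 2943.75, Σz² = 1552.87, Σwz = 2066.28
nΣwz − ΣwΣz = 10331.4 − 10364.63 = -33.23
nΣw² − (Σw)² = 14718.75 − 14424.01 = 294.74; nΣz² − (Σz)² = 7764.35 − 7447.69 = 316.66
r = -33.23 / √(294.74 × 316.66) = -33.23 / 305.5035 ≈ -0.109

-0.109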